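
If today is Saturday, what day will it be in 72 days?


Monday

Start: Saturday (index 5)
(5 + 72) mod 7
= 77 mod 7
= 0
Index 0 → Monday


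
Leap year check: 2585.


Rules: divisible by 4 AND (not by 100 OR by 400)
2585 ÷ 4 = 646 remainder 1 → not divisible by 4
Not divisible by 4 → not a leap year

No


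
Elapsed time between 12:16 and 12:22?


0h 6m

End time in minutes: 12×60 + 22 = 742
Start time in minutes: 12×60 + 16 = 736
Difference = 742 - 736 = 6 minutes
= 0 hours 6 minutes


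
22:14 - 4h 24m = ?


17:50

Start: 1334 minutes from midnight
Subtract: 264 minutes
Remaining: 1334 - 264 = 1070
Hours: 17, Minutes: 50


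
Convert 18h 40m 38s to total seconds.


Hours: 18 × 3600 = 64800
Minutes: 40 × 60 = 2400
Seconds: 38
Total = 64800 + 2400 + 38 = 67238

67238 seconds


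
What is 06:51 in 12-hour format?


6:51 AM

Hour: 6
6 < 12 → AM


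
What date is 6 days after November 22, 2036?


Start: November 22, 2036
Add 6 days
November 22 + 6 = November 28, 2036

November 28, 2036


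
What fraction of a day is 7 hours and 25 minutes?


0.3090 (30.90%)

Total minutes: 7×60 + 25 = 445
Day = 24×60 = 1440 minutes
Fraction = 445/1440 ≈ 0.3090
As a percentage: 445/1440 × 100 ≈ 30.90%


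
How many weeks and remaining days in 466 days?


66 weeks 4 days

Weeks: 466 ÷ 7 = 66 remainder 4


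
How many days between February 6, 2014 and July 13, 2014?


157 days

From February 6, 2014 to July 13, 2014
Rest of February 2014: 28 - 6 = 22
Full months: March 31, April 30, May 31, June 30
Days into July 2014: 13
Total = 22 + 31 + 30 + 31 + 30 + 13 = 157 days


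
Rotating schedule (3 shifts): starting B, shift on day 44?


Shift C

Shifts: A, B, C
Start: B (index 1)
Day 44: (1 + 44 - 1) mod 3
= 44 mod 3
= 2
Index 2 → shift C


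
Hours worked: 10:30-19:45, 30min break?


Total time = (19×60+45) - (10×60+30)
= 1185 - 630 = 555 min
Minus break: 555 - 30 = 525 min
= 8h 45m

8h 45m (525 minutes)


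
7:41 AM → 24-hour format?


Input: 7:41 AM
AM hour stays: 7

07:41


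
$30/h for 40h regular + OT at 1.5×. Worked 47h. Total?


Regular: 40h × $30 = $1200.00
Overtime: 47 - 40 = 7h
OT pay: 7h × $30 × 1.5 = $315.00
Total = $1200.00 + $315.00 = $1515.00

$1515.00


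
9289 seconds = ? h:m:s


2h 34m 49s

Hours: 9289 ÷ 3600 = 2 remainder 2089
Minutes: 2089 ÷ 60 = 34 remainder 49
Seconds: 49


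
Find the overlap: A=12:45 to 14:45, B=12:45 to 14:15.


90 minutes

Meeting A: 765-885 (in minutes from midnight)
Meeting B: 765-855
Overlap start = max(765, 765) = 765
Overlap end = min(885, 855) = 855
Overlap = max(0, 855 - 765) = 90 min


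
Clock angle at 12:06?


Hour hand (12 ≡ 0 on the dial): 0×30 + 6×0.5 = 3.0°
Minute hand = 6×6 = 36°
Difference = |3.0 - 36| = 33.0°

33.0°


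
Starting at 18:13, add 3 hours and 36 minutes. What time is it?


21:49

Start: 1093 minutes from midnight
Add: 216 minutes
Total: 1309 minutes
Hours: 1309 ÷ 60 = 21 remainder 49


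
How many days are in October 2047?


Month: October (month 10)
October has 31 days

31 days


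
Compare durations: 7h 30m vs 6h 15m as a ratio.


6:5 (1.20)

Duration 1: 450 minutes
Duration 2: 375 minutes
Ratio = 450:375
GCD = 75
Simplified = 6:5
As a decimal: 6/5 = 1.20


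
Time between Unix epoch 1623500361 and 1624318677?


Difference = 1624318677 - 1623500361 = 818316 seconds
In hours: 818316 / 3600 ≈ 227.3
In days: 818316 / 86400 ≈ 9.47

818316 seconds (227.3 hours / 9.47 days)


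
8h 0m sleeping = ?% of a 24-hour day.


Time: 480 minutes
Day: 1440 minutes
Percentage = (480/1440) × 100 ≈ 33.3%

33.3%


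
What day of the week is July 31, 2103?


Tuesday

Zeller's congruence:
q=31, m=7, k=3, j=21
h = (31 + ⌊13×8/5⌋ + 3 + ⌊3/4⌋ + ⌊21/4⌋ - 2×21) mod 7
= (31 + 20 + 3 + 0 + 5 - 42) mod 7
= 17 mod 7 = 3
h=3 → Tuesday


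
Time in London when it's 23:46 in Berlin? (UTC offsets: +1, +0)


Time difference = UTC+0 - UTC+1 = -1 hours
New hour = (23 -1) mod 24
= 22 mod 24 = 22
Minutes unchanged → 22:46

22:46


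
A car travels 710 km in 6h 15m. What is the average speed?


113.6 km/h

Distance: 710 km
Time: 6h 15m = 375 min = 375/60 = 25/4 hours
Speed = 710 ÷ (25/4) = 710 × 4 / 25 = 2840/25 = 113.6 km/h


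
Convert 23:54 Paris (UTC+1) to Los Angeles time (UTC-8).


Time difference = UTC-8 - UTC+1 = -9 hours
New hour = (23 -9) mod 24
= 14 mod 24 = 14
Minutes unchanged → 14:54

14:54


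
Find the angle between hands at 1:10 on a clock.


25.0°

Hour hand = 1×30 + 10×0.5 = 35.0°
Minute hand = 10×6 = 60°
Difference = |35.0 - 60| = 25.0°


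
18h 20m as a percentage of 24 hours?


0.7639 (76.39%)

Total minutes: 18×60 + 20 = 1100
Day = 24×60 = 1440 minutes
Fraction = 1100/1440 ≈ 0.7639
As a percentage: 1100/1440 × 100 ≈ 76.39%


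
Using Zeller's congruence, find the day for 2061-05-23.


Monday

Zeller's congruence:
q=23, m=5, k=61, j=20
h = (23 + ⌊13×6/5⌋ + 61 + ⌊61/4⌋ + ⌊20/4⌋ - 2×20) mod 7
= (23 + 15 + 61 + 15 + 5 - 40) mod 7
= 79 mod 7 = 2
h=2 → Monday


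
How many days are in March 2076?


31 days

Month: March (month 3)
March has 31 days


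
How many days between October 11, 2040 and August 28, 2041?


321 days

From October 11, 2040 to August 28, 2041
Rest of October 2040: 31 - 11 = 20
Full months: November 30, December 31, January 31, February 2041 28, March 31, April 30, May 31, June 30, July 31
Days into August 2041: 28
Total = 20 + 30 + 31 + 31 + 28 + 31 + 30 + 31 + 30 + 31 + 28 = 321 days


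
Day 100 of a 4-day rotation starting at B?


Shifts: A, B, C, D
Start: B (index 1)
Day 100: (1 + 100 - 1) mod 4
= 100 mod 4
= 0
Index 0 → shift A

Shift A


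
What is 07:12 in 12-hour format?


7:12 AM

Hour: 7
7 < 12 → AM


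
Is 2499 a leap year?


No

Rules: divisible by 4 AND (not by 100 OR by 400)
2499 ÷ 4 = 624 remainder 3 → not divisible by 4
Not divisible by 4 → not a leap year


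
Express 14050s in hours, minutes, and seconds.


3h 54m 10s

Hours: 14050 ÷ 3600 = 3 remainder 3250
Minutes: 3250 ÷ 60 = 54 remainder 10
Seconds: 10


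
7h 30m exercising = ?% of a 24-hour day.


Time: 450 minutes
Day: 1440 minutes
Percentage = (450/1440) × 100 ≈ 31.3%

31.3%


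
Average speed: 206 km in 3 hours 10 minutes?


65.1 km/h

Distance: 206 km
Time: 3h 10m = 190 min = 190/60 = 19/6 hours
Speed = 206 ÷ (19/6) = 206 × 6 / 19 = 1236/19 ≈ 65.1 km/h


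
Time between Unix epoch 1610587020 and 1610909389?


Difference = 1610909389 - 1610587020 = 322369 seconds
In hours: 322369 / 3600 ≈ 89.5
In days: 322369 / 86400 ≈ 3.73

322369 seconds (89.5 hours / 3.73 days)


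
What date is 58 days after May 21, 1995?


July 18, 1995

Start: May 21, 1995
Add 58 days
May 21 → June 1: 31 - 21 + 1 = 11 days (58 - 11 = 47 left)
June 1 → July 1: 30 - 1 + 1 = 30 days (47 - 30 = 17 left)
July 1 + 17 = July 18, 1995


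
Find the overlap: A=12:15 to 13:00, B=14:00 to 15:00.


0 minutes

Meeting A: 735-780 (in minutes from midnight)
Meeting B: 840-900
Overlap start = max(735, 840) = 840
Overlap end = min(780, 900) = 780
Overlap = max(0, 780 - 840) = 0 min


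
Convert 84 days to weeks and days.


Weeks: 84 ÷ 7 = 12 remainder 0

12 weeks 0 days


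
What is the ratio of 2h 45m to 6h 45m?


Duration 1: 165 minutes
Duration 2: 405 minutes
Ratio = 165:405
GCD = 15
Simplified = 11:27
As a decimal: 11/27 ≈ 0.41

11:27 (0.41)


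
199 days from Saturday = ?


Start: Saturday (index 5)
(5 + 199) mod 7
= 204 mod 7
= 1
Index 1 → Tuesday

Tuesday


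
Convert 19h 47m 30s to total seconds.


Hours: 19 × 3600 = 68400
Minutes: 47 × 60 = 2820
Seconds: 30
Total = 68400 + 2820 + 30 = 71250

71250 seconds


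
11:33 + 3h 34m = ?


Start: 693 minutes from midnight
Add: 214 minutes
Total: 907 minutes
Hours: 907 ÷ 60 = 15 remainder 7

15:07


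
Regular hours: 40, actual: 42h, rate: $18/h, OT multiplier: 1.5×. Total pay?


Regular: 40h × $18 = $720.00
Overtime: 42 - 40 = 2h
OT pay: 2h × $18 × 1.5 = $54.00
Total = $720.00 + $54.00 = $774.00

$774.00


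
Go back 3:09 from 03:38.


00:29

Start: 218 minutes from midnight
Subtract: 189 minutes
Remaining: 218 - 189 = 29
Hours: 0, Minutes: 29


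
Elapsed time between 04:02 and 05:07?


End time in minutes: 5×60 + 7 = 307
Start time in minutes: 4×60 + 2 = 242
Difference = 307 - 242 = 65 minutes
= 1 hours 5 minutes

1h 5m


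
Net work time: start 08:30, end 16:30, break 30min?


7h 30m (450 minutes)

Total time = (16×60+30) - (8×60+30)
= 990 - 510 = 480 min
Minus break: 480 - 30 = 450 min
= 7h 30m


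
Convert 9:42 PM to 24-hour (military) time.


21:42

Input: 9:42 PM
PM: 9 + 12 = 21


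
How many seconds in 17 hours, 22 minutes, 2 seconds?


Hours: 17 × 3600 = 61200
Minutes: 22 × 60 = 1320
Seconds: 2
Total = 61200 + 1320 + 2 = 62522

62522 seconds


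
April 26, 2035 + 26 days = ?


May 22, 2035

Start: April 26, 2035
Add 26 days
April 26 → May 1: 30 - 26 + 1 = 5 days (26 - 5 = 21 left)
May 1 + 21 = May 22, 2035


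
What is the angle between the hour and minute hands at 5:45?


97.5°

Hour hand = 5×30 + 45×0.5 = 172.5°
Minute hand = 45×6 = 270°
Difference = |172.5 - 270| = 97.5°


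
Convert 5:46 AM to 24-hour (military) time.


05:46

Input: 5:46 AM
AM hour stays: 5


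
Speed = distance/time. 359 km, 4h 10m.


Distance: 359 km
Time: 4h 10m = 250 min = 250/60 = 25/6 hours
Speed = 359 ÷ (25/6) = 359 × 6 / 25 = 2154/25 ≈ 86.2 km/h

86.2 km/h


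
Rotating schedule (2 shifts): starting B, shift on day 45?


Shifts: A, B
Start: B (index 1)
Day 45: (1 + 45 - 1) mod 2
= 45 mod 2
= 1
Index 1 → shift B

Shift B


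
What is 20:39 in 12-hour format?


Hour: 20
20 - 12 = 8 → PM

8:39 PM


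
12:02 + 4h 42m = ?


Start: 722 minutes from midnight
Add: 282 minutes
Total: 1004 minutes
Hours: 1004 ÷ 60 = 16 remainder 44

16:44


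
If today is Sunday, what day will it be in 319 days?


Thursday

Start: Sunday (index 6)
(6 + 319) mod 7
= 325 mod 7
= 3
Index 3 → Thursday


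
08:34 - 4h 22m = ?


Start: 514 minutes from midnight
Subtract: 262 minutes
Remaining: 514 - 262 = 252
Hours: 4, Minutes: 12

04:12


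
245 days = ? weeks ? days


35 weeks 0 days

Weeks: 245 ÷ 7 = 35 remainder 0


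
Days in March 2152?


Month: March (month 3)
March has 31 days

31 days


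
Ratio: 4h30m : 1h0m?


9:2 (4.50)

Duration 1: 270 minutes
Duration 2: 60 minutes
Ratio = 270:60
GCD = 30
Simplified = 9:2
As a decimal: 9/2 = 4.50


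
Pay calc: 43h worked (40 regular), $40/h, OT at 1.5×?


$1780.00

Regular: 40h × $40 = $1600.00
Overtime: 43 - 40 = 3h
OT pay: 3h × $40 × 1.5 = $180.00
Total = $1600.00 + $180.00 = $1780.00


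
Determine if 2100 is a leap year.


No

Rules: divisible by 4 AND (not by 100 OR by 400)
2100 ÷ 4 = 525 exactly → divisible by 4
2100 ÷ 100 = 21 exactly → divisible by 100
2100 ÷ 400 = 5 remainder 100 → not divisible by 400
Divisible by 100 but not by 400 → not a leap year


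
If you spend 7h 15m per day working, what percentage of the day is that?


Time: 435 minutes
Day: 1440 minutes
Percentage = (435/1440) × 100 ≈ 30.2%

30.2%


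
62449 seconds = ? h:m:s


Hours: 62449 ÷ 3600 = 17 remainder 1249
Minutes: 1249 ÷ 60 = 20 remainder 49
Seconds: 49

17h 20m 49s


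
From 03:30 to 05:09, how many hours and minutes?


End time in minutes: 5×60 + 9 = 309
Start time in minutes: 3×60 + 30 = 210
Difference = 309 - 210 = 99 minutes
= 1 hours 39 minutes

1h 39m


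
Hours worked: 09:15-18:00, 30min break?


8h 15m (495 minutes)

Total time = (18×60+0) - (9×60+15)
= 1080 - 555 = 525 min
Minus break: 525 - 30 = 495 min
= 8h 15m


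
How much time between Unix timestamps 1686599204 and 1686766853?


167649 seconds (46.6 hours / 1.94 days)

Difference = 1686766853 - 1686599204 = 167649 seconds
In hours: 167649 / 3600 ≈ 46.6
In days: 167649 / 86400 ≈ 1.94


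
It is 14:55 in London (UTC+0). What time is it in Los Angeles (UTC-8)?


06:55

Time difference = UTC-8 - UTC+0 = -8 hours
New hour = (14 -8) mod 24
= 6 mod 24 = 6
Minutes unchanged → 06:55


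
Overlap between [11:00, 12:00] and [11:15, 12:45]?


45 minutes

Meeting A: 660-720 (in minutes from midnight)
Meeting B: 675-765
Overlap start = max(660, 675) = 675
Overlap end = min(720, 765) = 720
Overlap = max(0, 720 - 675) = 45 min


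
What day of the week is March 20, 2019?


Zeller's congruence:
q=20, m=3, k=19, j=20
h = (20 + ⌊13×4/5⌋ + 19 + ⌊19/4⌋ + ⌊20/4⌋ - 2×20) mod 7
= (20 + 10 + 19 + 4 + 5 - 40) mod 7
= 18 mod 7 = 4
h=4 → Wednesday

Wednesday


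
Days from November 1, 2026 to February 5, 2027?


From November 1, 2026 to February 5, 2027
Rest of November 2026: 30 - 1 = 29
Full months: December 31, January 31
Days into February 2027: 5
Total = 29 + 31 + 31 + 5 = 96 days

96 days


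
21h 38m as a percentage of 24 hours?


Total minutes: 21×60 + 38 = 1298
Day = 24×60 = 1440 minutes
Fraction = 1298/1440 ≈ 0.9014
As a percentage: 1298/1440 × 100 ≈ 90.14%

0.9014 (90.14%)


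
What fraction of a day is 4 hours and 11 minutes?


0.1743 (17.43%)

Total minutes: 4×60 + 11 = 251
Day = 24×60 = 1440 minutes
Fraction = 251/1440 ≈ 0.1743
As a percentage: 251/1440 × 100 ≈ 17.43%


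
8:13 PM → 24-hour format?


20:13

Input: 8:13 PM
PM: 8 + 12 = 20


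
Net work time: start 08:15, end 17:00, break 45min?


Total time = (17×60+0) - (8×60+15)
= 1020 - 495 = 525 min
Minus break: 525 - 45 = 480 min
= 8h 0m

8h 0m (480 minutes)


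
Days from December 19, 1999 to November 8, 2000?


From December 19, 1999 to November 8, 2000
Rest of December 1999: 31 - 19 = 12
Full months: January 31, February 2000 29, March 31, April 30, May 31, June 30, July 31, August 31, September 30, October 31
Days into November 2000: 8
Total = 12 + 31 + 29 + 31 + 30 + 31 + 30 + 31 + 31 + 30 + 31 + 8 = 325 days

325 days


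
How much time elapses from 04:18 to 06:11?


End time in minutes: 6×60 + 11 = 371
Start time in minutes: 4×60 + 18 = 258
Difference = 371 - 258 = 113 minutes
= 1 hours 53 minutes

1h 53m


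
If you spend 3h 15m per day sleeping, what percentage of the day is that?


Time: 195 minutes
Day: 1440 minutes
Percentage = (195/1440) × 100 ≈ 13.5%

13.5%


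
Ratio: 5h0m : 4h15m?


20:17 (1.18)

Duration 1: 300 minutes
Duration 2: 255 minutes
Ratio = 300:255
GCD = 15
Simplified = 20:17
As a decimal: 20/17 ≈ 1.18


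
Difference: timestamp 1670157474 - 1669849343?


Difference = 1670157474 - 1669849343 = 308131 seconds
In hours: 308131 / 3600 ≈ 85.6
In days: 308131 / 86400 ≈ 3.57

308131 seconds (85.6 hours / 3.57 days)


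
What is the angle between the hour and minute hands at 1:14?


Hour hand = 1×30 + 14×0.5 = 37.0°
Minute hand = 14×6 = 84°
Difference = |37.0 - 84| = 47.0°

47.0°


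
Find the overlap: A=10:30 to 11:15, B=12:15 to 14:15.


0 minutes

Meeting A: 630-675 (in minutes from midnight)
Meeting B: 735-855
Overlap start = max(630, 735) = 735
Overlap end = min(675, 855) = 675
Overlap = max(0, 675 - 735) = 0 min


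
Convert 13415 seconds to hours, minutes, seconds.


Hours: 13415 ÷ 3600 = 3 remainder 2615
Minutes: 2615 ÷ 60 = 43 remainder 35
Seconds: 35

3h 43m 35s


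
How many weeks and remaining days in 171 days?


Weeks: 171 ÷ 7 = 24 remainder 3

24 weeks 3 days


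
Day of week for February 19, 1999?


Zeller's congruence:
q=19, m=14, k=98, j=19
h = (19 + ⌊13×15/5⌋ + 98 + ⌊98/4⌋ + ⌊19/4⌋ - 2×19) mod 7
= (19 + 39 + 98 + 24 + 4 - 38) mod 7
= 146 mod 7 = 6
h=6 → Friday

Friday


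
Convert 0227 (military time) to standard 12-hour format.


Hour: 2
2 < 12 → AM

2:27 AM


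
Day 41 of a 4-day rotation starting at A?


Shifts: A, B, C, D
Start: A (index 0)
Day 41: (0 + 41 - 1) mod 4
= 40 mod 4
= 0
Index 0 → shift A

Shift A


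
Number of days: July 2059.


31 days

Month: July (month 7)
July has 31 days


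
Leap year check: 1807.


No

Rules: divisible by 4 AND (not by 100 OR by 400)
1807 ÷ 4 = 451 remainder 3 → not divisible by 4
Not divisible by 4 → not a leap year


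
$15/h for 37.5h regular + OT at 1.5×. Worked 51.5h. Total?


Regular: 37.5h × $15 = $562.50
Overtime: 51.5 - 37.5 = 14.0h
OT pay: 14.0h × $15 × 1.5 = $315.00
Total = $562.50 + $315.00 = $877.50

$877.50


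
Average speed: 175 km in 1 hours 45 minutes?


100.0 km/h

Distance: 175 km
Time: 1h 45m = 105 min = 105/60 = 7/4 hours
Speed = 175 ÷ (7/4) = 175 × 4 / 7 = 700/7 = 100.0 km/h


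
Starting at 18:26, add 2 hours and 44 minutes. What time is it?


Start: 1106 minutes from midnight
Add: 164 minutes
Total: 1270 minutes
Hours: 1270 ÷ 60 = 21 remainder 10

21:10


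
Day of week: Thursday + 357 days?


Thursday

Start: Thursday (index 3)
(3 + 357) mod 7
= 360 mod 7
= 3
Index 3 → Thursday


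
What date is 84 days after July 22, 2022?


October 14, 2022

Start: July 22, 2022
Add 84 days
July 22 → August 1: 31 - 22 + 1 = 10 days (84 - 10 = 74 left)
August 1 → September 1: 31 - 1 + 1 = 31 days (74 - 31 = 43 left)
September 1 → October 1: 30 - 1 + 1 = 30 days (43 - 30 = 13 left)
October 1 + 13 = October 14, 2022


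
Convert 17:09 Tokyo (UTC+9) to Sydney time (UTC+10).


18:09

Time difference = UTC+10 - UTC+9 = +1 hours
New hour = (17 + 1) mod 24
= 18 mod 24 = 18
Minutes unchanged → 18:09


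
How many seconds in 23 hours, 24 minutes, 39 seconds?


Hours: 23 × 3600 = 82800
Minutes: 24 × 60 = 1440
Seconds: 39
Total = 82800 + 1440 + 39 = 84279

84279 seconds


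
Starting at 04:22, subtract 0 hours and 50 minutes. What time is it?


Start: 262 minutes from midnight
Subtract: 50 minutes
Remaining: 262 - 50 = 212
Hours: 3, Minutes: 32

03:32


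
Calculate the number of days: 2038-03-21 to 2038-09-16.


179 days

From March 21, 2038 to September 16, 2038
Rest of March 2038: 31 - 21 = 10
Full months: April 30, May 31, June 30, July 31, August 31
Days into September 2038: 16
Total = 10 + 30 + 31 + 30 + 31 + 31 + 16 = 179 days


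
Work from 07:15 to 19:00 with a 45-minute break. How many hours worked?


11h 0m (660 minutes)

Total time = (19×60+0) - (7×60+15)
= 1140 - 435 = 705 min
Minus break: 705 - 45 = 660 min
= 11h 0m


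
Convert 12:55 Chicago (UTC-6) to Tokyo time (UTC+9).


03:55 (next day)

Time difference = UTC+9 - UTC-6 = +15 hours
New hour = (12 + 15) mod 24
= 27 mod 24 = 3
Minutes unchanged → 03:55; 27 ≥ 24 → next day


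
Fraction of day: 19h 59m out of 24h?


Total minutes: 19×60 + 59 = 1199
Day = 24×60 = 1440 minutes
Fraction = 1199/1440 ≈ 0.8326
As a percentage: 1199/1440 × 100 ≈ 83.26%

0.8326 (83.26%)


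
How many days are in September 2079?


Month: September (month 9)
September has 30 days

30 days


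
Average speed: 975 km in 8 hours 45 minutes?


Distance: 975 km
Time: 8h 45m = 525 min = 525/60 = 35/4 hours
Speed = 975 ÷ (35/4) = 975 × 4 / 35 = 3900/35 ≈ 111.4 km/h

111.4 km/h


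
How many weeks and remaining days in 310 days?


44 weeks 2 days

Weeks: 310 ÷ 7 = 44 remainder 2


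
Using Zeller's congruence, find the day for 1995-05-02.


Tuesday

Zeller's congruence:
q=2, m=5, k=95, j=19
h = (2 + ⌊13×6/5⌋ + 95 + ⌊95/4⌋ + ⌊19/4⌋ - 2×19) mod 7
= (2 + 15 + 95 + 23 + 4 - 38) mod 7
= 101 mod 7 = 3
h=3 → Tuesday


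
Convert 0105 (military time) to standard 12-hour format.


1:05 AM

Hour: 1
1 < 12 → AM


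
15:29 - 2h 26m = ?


13:03

Start: 929 minutes from midnight
Subtract: 146 minutes
Remaining: 929 - 146 = 783
Hours: 13, Minutes: 3


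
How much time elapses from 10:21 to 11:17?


0h 56m

End time in minutes: 11×60 + 17 = 677
Start time in minutes: 10×60 + 21 = 621
Difference = 677 - 621 = 56 minutes
= 0 hours 56 minutes


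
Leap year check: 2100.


Rules: divisible by 4 AND (not by 100 OR by 400)
2100 ÷ 4 = 525 exactly → divisible by 4
2100 ÷ 100 = 21 exactly → divisible by 100
2100 ÷ 400 = 5 remainder 100 → not divisible by 400
Divisible by 100 but not by 400 → not a leap year

No


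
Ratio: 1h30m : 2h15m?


2:3 (0.67)

Duration 1: 90 minutes
Duration 2: 135 minutes
Ratio = 90:135
GCD = 45
Simplified = 2:3
As a decimal: 2/3 ≈ 0.67


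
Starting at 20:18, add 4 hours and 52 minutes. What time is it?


Start: 1218 minutes from midnight
Add: 292 minutes
Total: 1510 minutes
Hours: 1510 ÷ 60 = 25 remainder 10
25 ≥ 24 → 25 - 24 = 1 (next day)

01:10 (next day)


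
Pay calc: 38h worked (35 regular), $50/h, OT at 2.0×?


Regular: 35h × $50 = $1750.00
Overtime: 38 - 35 = 3h
OT pay: 3h × $50 × 2.0 = $300.00
Total = $1750.00 + $300.00 = $2050.00

$2050.00


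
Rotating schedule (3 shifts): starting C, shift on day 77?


Shift A

Shifts: A, B, C
Start: C (index 2)
Day 77: (2 + 77 - 1) mod 3
= 78 mod 3
= 0
Index 0 → shift A


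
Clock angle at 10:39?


Hour hand = 10×30 + 39×0.5 = 319.5°
Minute hand = 39×6 = 234°
Difference = |319.5 - 234| = 85.5°

85.5°


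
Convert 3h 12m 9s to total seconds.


Hours: 3 × 3600 = 10800
Minutes: 12 × 60 = 720
Seconds: 9
Total = 10800 + 720 + 9 = 11529

11529 seconds


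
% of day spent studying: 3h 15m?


13.5%

Time: 195 minutes
Day: 1440 minutes
Percentage = (195/1440) × 100 ≈ 13.5%


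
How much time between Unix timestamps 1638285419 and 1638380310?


94891 seconds (26.4 hours / 1.10 days)

Difference = 1638380310 - 1638285419 = 94891 seconds
In hours: 94891 / 3600 ≈ 26.4
In days: 94891 / 86400 ≈ 1.10


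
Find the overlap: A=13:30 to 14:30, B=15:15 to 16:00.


Meeting A: 810-870 (in minutes from midnight)
Meeting B: 915-960
Overlap start = max(810, 915) = 915
Overlap end = min(870, 960) = 870
Overlap = max(0, 870 - 915) = 0 min

0 minutes


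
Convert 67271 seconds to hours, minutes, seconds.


Hours: 67271 ÷ 3600 = 18 remainder 2471
Minutes: 2471 ÷ 60 = 41 remainder 11
Seconds: 11

18h 41m 11s


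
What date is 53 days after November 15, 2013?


Start: November 15, 2013
Add 53 days
November 15 → December 1: 30 - 15 + 1 = 16 days (53 - 16 = 37 left)
December 1 → January 1: 31 - 1 + 1 = 31 days (37 - 31 = 6 left)
January 1 + 6 = January 7, 2014

January 7, 2014


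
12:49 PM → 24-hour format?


12:49

Input: 12:49 PM
12 PM → 12 (noon)


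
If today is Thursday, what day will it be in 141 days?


Start: Thursday (index 3)
(3 + 141) mod 7
= 144 mod 7
= 4
Index 4 → Friday

Friday


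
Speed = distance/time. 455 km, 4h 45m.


95.8 km/h

Distance: 455 km
Time: 4h 45m = 285 min = 285/60 = 19/4 hours
Speed = 455 ÷ (19/4) = 455 × 4 / 19 = 1820/19 ≈ 95.8 km/h


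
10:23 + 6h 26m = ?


Start: 623 minutes from midnight
Add: 386 minutes
Total: 1009 minutes
Hours: 1009 ÷ 60 = 16 remainder 49

16:49


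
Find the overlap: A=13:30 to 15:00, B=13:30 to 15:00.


90 minutes

Meeting A: 810-900 (in minutes from midnight)
Meeting B: 810-900
Overlap start = max(810, 810) = 810
Overlap end = min(900, 900) = 900
Overlap = max(0, 900 - 810) = 90 min


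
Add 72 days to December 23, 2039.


March 4, 2040

Start: December 23, 2039
Add 72 days
December 23 → January 1: 31 - 23 + 1 = 9 days (72 - 9 = 63 left)
January 1 → February 1: 31 - 1 + 1 = 31 days (63 - 31 = 32 left)
February 1 → March 1: 29 - 1 + 1 = 29 days (32 - 29 = 3 left)
March 1 + 3 = March 4, 2040


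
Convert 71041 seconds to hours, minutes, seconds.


Hours: 71041 ÷ 3600 = 19 remainder 2641
Minutes: 2641 ÷ 60 = 44 remainder 1
Seconds: 1

19h 44m 1s


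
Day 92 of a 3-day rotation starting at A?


Shift B

Shifts: A, B, C
Start: A (index 0)
Day 92: (0 + 92 - 1) mod 3
= 91 mod 3
= 1
Index 1 → shift B


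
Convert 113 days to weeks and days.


Weeks: 113 ÷ 7 = 16 remainder 1

16 weeks 1 days


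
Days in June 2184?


30 days

Month: June (month 6)
June has 30 days


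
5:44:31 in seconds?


20671 seconds

Hours: 5 × 3600 = 18000
Minutes: 44 × 60 = 2640
Seconds: 31
Total = 18000 + 2640 + 31 = 20671


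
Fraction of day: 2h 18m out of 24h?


0.0958 (9.58%)

Total minutes: 2×60 + 18 = 138
Day = 24×60 = 1440 minutes
Fraction = 138/1440 ≈ 0.0958
As a percentage: 138/1440 × 100 ≈ 9.58%


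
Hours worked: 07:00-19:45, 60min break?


Total time = (19×60+45) - (7×60+0)
= 1185 - 420 = 765 min
Minus break: 765 - 60 = 705 min
= 11h 45m

11h 45m (705 minutes)


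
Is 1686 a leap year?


No

Rules: divisible by 4 AND (not by 100 OR by 400)
1686 ÷ 4 = 421 remainder 2 → not divisible by 4
Not divisible by 4 → not a leap year


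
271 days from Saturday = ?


Thursday

Start: Saturday (index 5)
(5 + 271) mod 7
= 276 mod 7
= 3
Index 3 → Thursday


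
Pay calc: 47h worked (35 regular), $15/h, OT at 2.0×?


Regular: 35h × $15 = $525.00
Overtime: 47 - 35 = 12h
OT pay: 12h × $15 × 2.0 = $360.00
Total = $525.00 + $360.00 = $885.00

$885.00


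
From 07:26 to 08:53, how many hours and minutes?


1h 27m

End time in minutes: 8×60 + 53 = 533
Start time in minutes: 7×60 + 26 = 446
Difference = 533 - 446 = 87 minutes
= 1 hours 27 minutes


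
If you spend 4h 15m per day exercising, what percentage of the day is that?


Time: 255 minutes
Day: 1440 minutes
Percentage = (255/1440) × 100 ≈ 17.7%

17.7%


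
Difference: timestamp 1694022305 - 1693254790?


767515 seconds (213.2 hours / 8.88 days)

Difference = 1694022305 - 1693254790 = 767515 seconds
In hours: 767515 / 3600 ≈ 213.2
In days: 767515 / 86400 ≈ 8.88


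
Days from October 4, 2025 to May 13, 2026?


221 days

From October 4, 2025 to May 13, 2026
Rest of October 2025: 31 - 4 = 27
Full months: November 30, December 31, January 31, February 2026 28, March 31, April 30
Days into May 2026: 13
Total = 27 + 30 + 31 + 31 + 28 + 31 + 30 + 13 = 221 days


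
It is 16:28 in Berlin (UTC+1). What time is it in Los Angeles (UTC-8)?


07:28

Time difference = UTC-8 - UTC+1 = -9 hours
New hour = (16 -9) mod 24
= 7 mod 24 = 7
Minutes unchanged → 07:28


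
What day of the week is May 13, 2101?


Zeller's congruence:
q=13, m=5, k=1, j=21
h = (13 + ⌊13×6/5⌋ + 1 + ⌊1/4⌋ + ⌊21/4⌋ - 2×21) mod 7
= (13 + 15 + 1 + 0 + 5 - 42) mod 7
= -8 mod 7 = 6
h=6 → Friday

Friday


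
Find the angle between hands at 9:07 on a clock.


Hour hand = 9×30 + 7×0.5 = 273.5°
Minute hand = 7×6 = 42°
Difference = |273.5 - 42| = 231.5°
Since > 180°: 360 - 231.5 = 128.5°

128.5°


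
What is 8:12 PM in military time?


Input: 8:12 PM
PM: 8 + 12 = 20

20:12


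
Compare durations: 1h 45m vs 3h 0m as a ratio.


Duration 1: 105 minutes
Duration 2: 180 minutes
Ratio = 105:180
GCD = 15
Simplified = 7:12
As a decimal: 7/12 ≈ 0.58

7:12 (0.58)


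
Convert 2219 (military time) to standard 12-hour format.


10:19 PM

Hour: 22
22 - 12 = 10 → PM


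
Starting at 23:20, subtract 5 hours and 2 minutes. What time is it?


Start: 1400 minutes from midnight
Subtract: 302 minutes
Remaining: 1400 - 302 = 1098
Hours: 18, Minutes: 18

18:18


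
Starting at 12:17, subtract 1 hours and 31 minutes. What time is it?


Start: 737 minutes from midnight
Subtract: 91 minutes
Remaining: 737 - 91 = 646
Hours: 10, Minutes: 46

10:46


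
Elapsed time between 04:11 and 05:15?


End time in minutes: 5×60 + 15 = 315
Start time in minutes: 4×60 + 11 = 251
Difference = 315 - 251 = 64 minutes
= 1 hours 4 minutes

1h 4m


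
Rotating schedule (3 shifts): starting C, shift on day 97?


Shift C

Shifts: A, B, C
Start: C (index 2)
Day 97: (2 + 97 - 1) mod 3
= 98 mod 3
= 2
Index 2 → shift C


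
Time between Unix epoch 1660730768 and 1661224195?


Difference = 1661224195 - 1660730768 = 493427 seconds
In hours: 493427 / 3600 ≈ 137.1
In days: 493427 / 86400 ≈ 5.71

493427 seconds (137.1 hours / 5.71 days)


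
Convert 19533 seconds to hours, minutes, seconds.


5h 25m 33s

Hours: 19533 ÷ 3600 = 5 remainder 1533
Minutes: 1533 ÷ 60 = 25 remainder 33
Seconds: 33


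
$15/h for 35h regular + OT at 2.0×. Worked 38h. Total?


$615.00

Regular: 35h × $15 = $525.00
Overtime: 38 - 35 = 3h
OT pay: 3h × $15 × 2.0 = $90.00
Total = $525.00 + $90.00 = $615.00


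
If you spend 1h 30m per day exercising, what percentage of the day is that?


6.3%

Time: 90 minutes
Day: 1440 minutes
Percentage = (90/1440) × 100 ≈ 6.3%


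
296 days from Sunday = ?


Tuesday

Start: Sunday (index 6)
(6 + 296) mod 7
= 302 mod 7
= 1
Index 1 → Tuesday


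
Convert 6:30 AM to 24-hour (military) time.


Input: 6:30 AM
AM hour stays: 6

06:30


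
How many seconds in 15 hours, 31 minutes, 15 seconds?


55875 seconds

Hours: 15 × 3600 = 54000
Minutes: 31 × 60 = 1860
Seconds: 15
Total = 54000 + 1860 + 15 = 55875


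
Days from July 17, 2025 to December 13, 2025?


From July 17, 2025 to December 13, 2025
Rest of July 2025: 31 - 17 = 14
Full months: August 31, September 30, October 31, November 30
Days into December 2025: 13
Total = 14 + 31 + 30 + 31 + 30 + 13 = 149 days

149 days


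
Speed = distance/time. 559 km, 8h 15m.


Distance: 559 km
Time: 8h 15m = 495 min = 495/60 = 33/4 hours
Speed = 559 ÷ (33/4) = 559 × 4 / 33 = 2236/33 ≈ 67.8 km/h

67.8 km/h


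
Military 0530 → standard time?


5:30 AM

Hour: 5
5 < 12 → AM


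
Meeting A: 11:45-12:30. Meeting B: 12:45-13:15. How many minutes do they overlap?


Meeting A: 705-750 (in minutes from midnight)
Meeting B: 765-795
Overlap start = max(705, 765) = 765
Overlap end = min(750, 795) = 750
Overlap = max(0, 750 - 765) = 0 min

0 minutes


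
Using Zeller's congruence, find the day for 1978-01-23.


Monday

Zeller's congruence:
q=23, m=13, k=77, j=19
h = (23 + ⌊13×14/5⌋ + 77 + ⌊77/4⌋ + ⌊19/4⌋ - 2×19) mod 7
= (23 + 36 + 77 + 19 + 4 - 38) mod 7
= 121 mod 7 = 2
h=2 → Monday


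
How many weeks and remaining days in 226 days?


32 weeks 2 days

Weeks: 226 ÷ 7 = 32 remainder 2


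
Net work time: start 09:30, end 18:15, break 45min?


8h 0m (480 minutes)

Total time = (18×60+15) - (9×60+30)
= 1095 - 570 = 525 min
Minus break: 525 - 45 = 480 min
= 8h 0m


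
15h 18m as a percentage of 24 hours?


Total minutes: 15×60 + 18 = 918
Day = 24×60 = 1440 minutes
Fraction = 918/1440 = 0.6375
As a percentage: 918/1440 × 100 = 63.75%

0.6375 (63.75%)


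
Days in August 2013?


31 days

Month: August (month 8)
August has 31 days


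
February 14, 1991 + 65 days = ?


April 20, 1991

Start: February 14, 1991
Add 65 days
February 14 → March 1: 28 - 14 + 1 = 15 days (65 - 15 = 50 left)
March 1 → April 1: 31 - 1 + 1 = 31 days (50 - 31 = 19 left)
April 1 + 19 = April 20, 1991


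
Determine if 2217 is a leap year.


Rules: divisible by 4 AND (not by 100 OR by 400)
2217 ÷ 4 = 554 remainder 1 → not divisible by 4
Not divisible by 4 → not a leap year

No


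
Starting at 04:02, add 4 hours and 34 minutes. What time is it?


08:36

Start: 242 minutes from midnight
Add: 274 minutes
Total: 516 minutes
Hours: 516 ÷ 60 = 8 remainder 36


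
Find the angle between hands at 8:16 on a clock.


Hour hand = 8×30 + 16×0.5 = 248.0°
Minute hand = 16×6 = 96°
Difference = |248.0 - 96| = 152.0°

152.0°


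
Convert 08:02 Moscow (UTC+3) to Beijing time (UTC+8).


Time difference = UTC+8 - UTC+3 = +5 hours
New hour = (8 + 5) mod 24
= 13 mod 24 = 13
Minutes unchanged → 13:02

13:02


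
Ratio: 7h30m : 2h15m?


Duration 1: 450 minutes
Duration 2: 135 minutes
Ratio = 450:135
GCD = 45
Simplified = 10:3
As a decimal: 10/3 ≈ 3.33

10:3 (3.33)


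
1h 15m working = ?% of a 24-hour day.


5.2%

Time: 75 minutes
Day: 1440 minutes
Percentage = (75/1440) × 100 ≈ 5.2%


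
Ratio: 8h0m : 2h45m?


32:11 (2.91)

Duration 1: 480 minutes
Duration 2: 165 minutes
Ratio = 480:165
GCD = 15
Simplified = 32:11
As a decimal: 32/11 ≈ 2.91


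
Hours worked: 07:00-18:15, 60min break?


10h 15m (615 minutes)

Total time = (18×60+15) - (7×60+0)
= 1095 - 420 = 675 min
Minus break: 675 - 60 = 615 min
= 10h 15m


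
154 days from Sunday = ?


Start: Sunday (index 6)
(6 + 154) mod 7
= 160 mod 7
= 6
Index 6 → Sunday

Sunday


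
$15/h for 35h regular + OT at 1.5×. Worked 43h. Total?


Regular: 35h × $15 = $525.00
Overtime: 43 - 35 = 8h
OT pay: 8h × $15 × 1.5 = $180.00
Total = $525.00 + $180.00 = $705.00

$705.00


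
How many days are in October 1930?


Month: October (month 10)
October has 31 days

31 days


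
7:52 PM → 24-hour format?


Input: 7:52 PM
PM: 7 + 12 = 19

19:52


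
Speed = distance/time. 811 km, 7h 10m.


Distance: 811 km
Time: 7h 10m = 430 min = 430/60 = 43/6 hours
Speed = 811 ÷ (43/6) = 811 × 6 / 43 = 4866/43 ≈ 113.2 km/h

113.2 km/h


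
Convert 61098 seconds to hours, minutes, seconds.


16h 58m 18s

Hours: 61098 ÷ 3600 = 16 remainder 3498
Minutes: 3498 ÷ 60 = 58 remainder 18
Seconds: 18


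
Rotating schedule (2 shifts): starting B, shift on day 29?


Shift B

Shifts: A, B
Start: B (index 1)
Day 29: (1 + 29 - 1) mod 2
= 29 mod 2
= 1
Index 1 → shift B


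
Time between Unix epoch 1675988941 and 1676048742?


59801 seconds (16.6 hours / 0.69 days)

Difference = 1676048742 - 1675988941 = 59801 seconds
In hours: 59801 / 3600 ≈ 16.6
In days: 59801 / 86400 ≈ 0.69


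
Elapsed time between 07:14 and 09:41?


2h 27m

End time in minutes: 9×60 + 41 = 581
Start time in minutes: 7×60 + 14 = 434
Difference = 581 - 434 = 147 minutes
= 2 hours 27 minutes


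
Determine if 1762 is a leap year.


No

Rules: divisible by 4 AND (not by 100 OR by 400)
1762 ÷ 4 = 440 remainder 2 → not divisible by 4
Not divisible by 4 → not a leap year


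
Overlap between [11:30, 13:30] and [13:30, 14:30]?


Meeting A: 690-810 (in minutes from midnight)
Meeting B: 810-870
Overlap start = max(690, 810) = 810
Overlap end = min(810, 870) = 810
Overlap = max(0, 810 - 810) = 0 min

0 minutes


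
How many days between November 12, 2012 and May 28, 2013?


197 days

From November 12, 2012 to May 28, 2013
Rest of November 2012: 30 - 12 = 18
Full months: December 31, January 31, February 2013 28, March 31, April 30
Days into May 2013: 28
Total = 18 + 31 + 31 + 28 + 31 + 30 + 28 = 197 days


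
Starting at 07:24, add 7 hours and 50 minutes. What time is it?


Start: 444 minutes from midnight
Add: 470 minutes
Total: 914 minutes
Hours: 914 ÷ 60 = 15 remainder 14

15:14


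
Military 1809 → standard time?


Hour: 18
18 - 12 = 6 → PM

6:09 PM


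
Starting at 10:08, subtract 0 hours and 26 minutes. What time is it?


Start: 608 minutes from midnight
Subtract: 26 minutes
Remaining: 608 - 26 = 582
Hours: 9, Minutes: 42

09:42


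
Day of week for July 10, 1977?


Zeller's congruence:
q=10, m=7, k=77, j=19
h = (10 + ⌊13×8/5⌋ + 77 + ⌊77/4⌋ + ⌊19/4⌋ - 2×19) mod 7
= (10 + 20 + 77 + 19 + 4 - 38) mod 7
= 92 mod 7 = 1
h=1 → Sunday

Sunday


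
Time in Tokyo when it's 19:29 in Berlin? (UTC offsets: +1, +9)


03:29 (next day)

Time difference = UTC+9 - UTC+1 = +8 hours
New hour = (19 + 8) mod 24
= 27 mod 24 = 3
Minutes unchanged → 03:29; 27 ≥ 24 → next day


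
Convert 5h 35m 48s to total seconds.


Hours: 5 × 3600 = 18000
Minutes: 35 × 60 = 2100
Seconds: 48
Total = 18000 + 2100 + 48 = 20148

20148 seconds


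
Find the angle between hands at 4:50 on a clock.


Hour hand = 4×30 + 50×0.5 = 145.0°
Minute hand = 50×6 = 300°
Difference = |145.0 - 300| = 155.0°

155.0°


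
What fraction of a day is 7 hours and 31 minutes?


0.3132 (31.32%)

Total minutes: 7×60 + 31 = 451
Day = 24×60 = 1440 minutes
Fraction = 451/1440 ≈ 0.3132
As a percentage: 451/1440 × 100 ≈ 31.32%


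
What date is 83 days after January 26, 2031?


April 19, 2031

Start: January 26, 2031
Add 83 days
January 26 → February 1: 31 - 26 + 1 = 6 days (83 - 6 = 77 left)
February 1 → March 1: 28 - 1 + 1 = 28 days (77 - 28 = 49 left)
March 1 → April 1: 31 - 1 + 1 = 31 days (49 - 31 = 18 left)
April 1 + 18 = April 19, 2031


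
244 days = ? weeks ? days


34 weeks 6 days

Weeks: 244 ÷ 7 = 34 remainder 6


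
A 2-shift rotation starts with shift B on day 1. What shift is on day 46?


Shift A

Shifts: A, B
Start: B (index 1)
Day 46: (1 + 46 - 1) mod 2
= 46 mod 2
= 0
Index 0 → shift A


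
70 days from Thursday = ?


Start: Thursday (index 3)
(3 + 70) mod 7
= 73 mod 7
= 3
Index 3 → Thursday

Thursday


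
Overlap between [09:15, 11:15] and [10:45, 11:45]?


30 minutes

Meeting A: 555-675 (in minutes from midnight)
Meeting B: 645-705
Overlap start = max(555, 645) = 645
Overlap end = min(675, 705) = 675
Overlap = max(0, 675 - 645) = 30 min


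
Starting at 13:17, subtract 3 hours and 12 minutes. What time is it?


10:05

Start: 797 minutes from midnight
Subtract: 192 minutes
Remaining: 797 - 192 = 605
Hours: 10, Minutes: 5


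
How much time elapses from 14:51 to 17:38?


End time in minutes: 17×60 + 38 = 1058
Start time in minutes: 14×60 + 51 = 891
Difference = 1058 - 891 = 167 minutes
= 2 hours 47 minutes

2h 47m


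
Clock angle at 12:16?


Hour hand (12 ≡ 0 on the dial): 0×30 + 16×0.5 = 8.0°
Minute hand = 16×6 = 96°
Difference = |8.0 - 96| = 88.0°

88.0°


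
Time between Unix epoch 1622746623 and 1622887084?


140461 seconds (39.0 hours / 1.63 days)

Difference = 1622887084 - 1622746623 = 140461 seconds
In hours: 140461 / 3600 ≈ 39.0
In days: 140461 / 86400 ≈ 1.63


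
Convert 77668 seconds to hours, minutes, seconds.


21h 34m 28s

Hours: 77668 ÷ 3600 = 21 remainder 2068
Minutes: 2068 ÷ 60 = 34 remainder 28
Seconds: 28


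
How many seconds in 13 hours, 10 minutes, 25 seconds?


Hours: 13 × 3600 = 46800
Minutes: 10 × 60 = 600
Seconds: 25
Total = 46800 + 600 + 25 = 47425

47425 seconds


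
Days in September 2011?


Month: September (month 9)
September has 30 days

30 days


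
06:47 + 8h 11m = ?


Start: 407 minutes from midnight
Add: 491 minutes
Total: 898 minutes
Hours: 898 ÷ 60 = 14 remainder 58

14:58


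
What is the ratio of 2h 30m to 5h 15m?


Duration 1: 150 minutes
Duration 2: 315 minutes
Ratio = 150:315
GCD = 15
Simplified = 10:21
As a decimal: 10/21 ≈ 0.48

10:21 (0.48)


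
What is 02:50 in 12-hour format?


2:50 AM

Hour: 2
2 < 12 → AM


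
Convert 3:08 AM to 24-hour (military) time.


03:08

Input: 3:08 AM
AM hour stays: 3


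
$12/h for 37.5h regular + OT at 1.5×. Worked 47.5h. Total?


$630.00

Regular: 37.5h × $12 = $450.00
Overtime: 47.5 - 37.5 = 10.0h
OT pay: 10.0h × $12 × 1.5 = $180.00
Total = $450.00 + $180.00 = $630.00


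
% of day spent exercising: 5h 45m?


24.0%

Time: 345 minutes
Day: 1440 minutes
Percentage = (345/1440) × 100 ≈ 24.0%


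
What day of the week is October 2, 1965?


Saturday

Zeller's congruence:
q=2, m=10, k=65, j=19
h = (2 + ⌊13×11/5⌋ + 65 + ⌊65/4⌋ + ⌊19/4⌋ - 2×19) mod 7
= (2 + 28 + 65 + 16 + 4 - 38) mod 7
= 77 mod 7 = 0
h=0 → Saturday


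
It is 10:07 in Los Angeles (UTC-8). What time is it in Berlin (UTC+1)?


Time difference = UTC+1 - UTC-8 = +9 hours
New hour = (10 + 9) mod 24
= 19 mod 24 = 19
Minutes unchanged → 19:07

19:07
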